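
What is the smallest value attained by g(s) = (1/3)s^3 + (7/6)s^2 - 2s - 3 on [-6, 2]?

-21

The derivative is s^2 + (7/3)s - 2, which vanishes at s = -3 and s = 2/3.
Evaluating at the critical points and endpoints: g(-6) = -21; g(-3) = 9/2; g(2/3) = -301/81; g(2) = 1/3.
The minimum over the interval is -21, attained at s = -6.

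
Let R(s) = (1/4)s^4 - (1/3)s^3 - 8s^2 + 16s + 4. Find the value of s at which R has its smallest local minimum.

R'(s) = s^3 - s^2 - 16s + 16. Setting R'(s) = 0 gives s ∈ {-4, 1, 4}.
Since R''(s) = 3s^2 - 2s - 16, we get R''(-4) = 40 > 0 ⇒ local minimum; R''(1) = -15 < 0 ⇒ local maximum; R''(4) = 24 > 0 ⇒ local minimum.
So the smallest local minimum value is R(-4) = -308/3.

-4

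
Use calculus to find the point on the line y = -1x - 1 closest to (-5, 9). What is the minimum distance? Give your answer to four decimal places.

3.5355

Minimize D(x)^2 = (x + 5)^2 + (-x - 10)^2.
d/dx[D^2] = 2(x + 5) + 2·(-1)·(-x - 10) = 0 ⇒ x = -15/2.
Then y = 13/2 and the distance is √(25/2) ≈ 3.5355.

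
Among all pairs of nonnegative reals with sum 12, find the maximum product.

With x + y = 12, the product is P(x) = x(12 − x).
P'(x) = 12 − 2x = 0 gives x = 6; P'' = −2 < 0, so this is the maximum.
P = 6·6 = 36.

36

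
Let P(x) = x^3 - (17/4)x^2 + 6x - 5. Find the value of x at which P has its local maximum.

Critical points: P'(x) = 3x^2 - (17/2)x + 6 vanishes at x = 4/3, 3/2.
Second-derivative test with P''(x) = 6x - 17/2: P''(4/3) = -1/2 < 0 ⇒ local maximum; P''(3/2) = 1/2 > 0 ⇒ local minimum.
Thus P has its local maximum at x = 4/3, with value -59/27.

4/3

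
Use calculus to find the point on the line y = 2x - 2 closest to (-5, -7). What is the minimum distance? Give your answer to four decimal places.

2.2361

Minimize D(x)^2 = (x + 5)^2 + (2x + 5)^2.
d/dx[D^2] = 2(x + 5) + 2·2·(2x + 5) = 0 ⇒ x = -3.
Then y = -8 and the distance is √(5) ≈ 2.2361.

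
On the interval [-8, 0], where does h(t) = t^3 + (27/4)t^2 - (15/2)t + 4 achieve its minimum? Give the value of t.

-8

h'(t) = 3t^2 + (27/2)t - 15/2, whose only zero in [-8, 0] is t = -5.
Candidates: h(-8) = -16,  h(-5) = 341/4,  h(0) = 4.
The minimum over the interval is -16, attained at t = -8.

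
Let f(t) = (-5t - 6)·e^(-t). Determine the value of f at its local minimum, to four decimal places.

By the product rule, f'(t) = (5t + 1)·e^(-t). Since e^(-t) > 0, the only critical point is t = -1/5.
f''(-1/5) has the same sign as 5 > 0, so this is a local minimum.
f(-1/5) = (-5)·e^(1/5) ≈ -6.1070.

-6.1070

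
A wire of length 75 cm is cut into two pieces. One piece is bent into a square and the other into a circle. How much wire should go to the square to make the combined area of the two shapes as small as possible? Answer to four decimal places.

Let x be the length used for the square. Square side x/4; circle radius (75−x)/(2π).
A(x) = (x/4)² + π·((75−x)/(2π))² = x²/16 + (75−x)²/(4π) for 0 ≤ x ≤ 75. A'(x) = x/8 − (75−x)/(2π) = 0 gives x = 4·75/(π+4) ≈ 42.0074.
A'' = 1/8 + 1/(2π) > 0, so this gives the minimum combined area; x ≈ 42.0074 cm to the square.

42.0074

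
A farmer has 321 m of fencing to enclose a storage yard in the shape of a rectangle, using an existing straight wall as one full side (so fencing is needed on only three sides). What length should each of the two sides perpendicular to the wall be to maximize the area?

321/4

Let the sides perpendicular to the wall have length x and the parallel side y, so 2x + y = 321 and the area is A = xy = x(321 − 2x).
A'(x) = 321 − 4x = 0 gives x = 321/4, and A''(x) = −4 < 0 confirms a maximum.
Then y = 321 − 2·321/4 = 321/2 and A = 103041/8.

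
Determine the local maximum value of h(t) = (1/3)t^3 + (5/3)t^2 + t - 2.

1

h'(t) = t^2 + (10/3)t + 1. Setting h'(t) = 0 gives t ∈ {-3, -1/3}.
h''(t) = 2t + 10/3. h''(-3) = -8/3 < 0 ⇒ local maximum; h''(-1/3) = 8/3 > 0 ⇒ local minimum.
The local maximum is h(-3) = 1.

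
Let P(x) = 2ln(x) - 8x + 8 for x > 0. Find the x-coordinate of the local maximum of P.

1/4

P'(x) = 2/x − 8 = 0 gives x = 1/4.
P''(x) = -2/x², which is negative for x > 0, so this is a local maximum.
P(1/4) = 2·ln(1/4) - 2 + 8 ≈ 3.2274.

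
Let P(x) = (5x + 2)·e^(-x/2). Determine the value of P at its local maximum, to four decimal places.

4.4933

P'(x) = 5·e^(-x/2) + (5x + 2)·(-1/2)·e^(-x/2) = (-(5/2)x + 4)·e^(-x/2). Since e^(-x/2) > 0, the only critical point is x = 8/5.
P''(8/5) has the same sign as -5/2 < 0, so this is a local maximum.
P(8/5) = (10)·e^(-4/5) ≈ 4.4933.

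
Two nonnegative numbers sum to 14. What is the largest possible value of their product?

49

With x + y = 14, the product is P(x) = x(14 − x).
P'(x) = 14 − 2x = 0 gives x = 7; P'' = −2 < 0, so this is the maximum.
P = 7·7 = 49.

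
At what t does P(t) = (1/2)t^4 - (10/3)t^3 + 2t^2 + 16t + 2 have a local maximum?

2

Critical points: P'(t) = 2t^3 - 10t^2 + 4t + 16 vanishes at t = -1, 2, 4.
P''(t) = 6t^2 - 20t + 4. P''(-1) = 30 > 0 ⇒ local minimum; P''(2) = -12 < 0 ⇒ local maximum; P''(4) = 20 > 0 ⇒ local minimum.
So the local maximum value is P(2) = 70/3.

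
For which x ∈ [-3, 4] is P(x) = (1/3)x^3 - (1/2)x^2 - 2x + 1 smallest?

-3

Differentiating, P'(x) = x^2 - x - 2; which vanishes at x = -1 and x = 2.
Evaluating at the critical points and endpoints: P(-3) = -13/2,  P(-1) = 13/6,  P(2) = -7/3,  P(4) = 19/3.
So the minimum is P(-3) = -13/2.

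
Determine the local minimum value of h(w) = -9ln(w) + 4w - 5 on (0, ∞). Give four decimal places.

-3.2984

h'(w) = -9/w + 4 = 0 gives w = 9/4.
h''(w) = 9/w², which is positive for w > 0, so this is a local minimum.
h(9/4) = -9·ln(9/4) + 9 - 5 ≈ -3.2984.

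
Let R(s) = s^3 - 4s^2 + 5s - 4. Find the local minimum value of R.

-58/27

Critical points: R'(s) = 3s^2 - 8s + 5 vanishes at s = 1, 5/3.
Second-derivative test with R''(s) = 6s - 8: R''(1) = -2 < 0 ⇒ local maximum; R''(5/3) = 2 > 0 ⇒ local minimum.
Thus R has its local minimum at s = 5/3, with value -58/27.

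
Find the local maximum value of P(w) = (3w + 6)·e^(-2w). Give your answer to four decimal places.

30.1283

P'(w) = 3·e^(-2w) + (3w + 6)·(-2)·e^(-2w) = (-6w - 9)·e^(-2w). Since e^(-2w) > 0, the only critical point is w = -3/2.
P''(-3/2) has the same sign as -6 < 0, so this is a local maximum.
P(-3/2) = (3/2)·e^(3) ≈ 30.1283.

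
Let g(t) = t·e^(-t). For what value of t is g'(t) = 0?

1

By the product rule, g'(t) = (-t + 1)·e^(-t). Since e^(-t) > 0, the only critical point is t = 1.
g''(1) has the same sign as -1 < 0, so this is a local maximum.
g(1) = (1)·e^(-1) ≈ 0.3679.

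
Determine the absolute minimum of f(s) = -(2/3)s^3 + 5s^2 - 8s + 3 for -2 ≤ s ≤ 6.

Differentiating, f'(s) = -2s^2 + 10s - 8; which vanishes at s = 1 and s = 4.
Evaluating at the critical points and endpoints: f(-2) = 133/3,  f(1) = -2/3,  f(4) = 25/3,  f(6) = -9.
So the minimum is f(6) = -9.

-9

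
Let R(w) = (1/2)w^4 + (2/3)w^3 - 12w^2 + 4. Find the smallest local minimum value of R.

-308/3

R'(w) = 2w^3 + 2w^2 - 24w = 0 at w = -4, 0, 3.
Second-derivative test with R''(w) = 6w^2 + 4w - 24: R''(-4) = 56 > 0 ⇒ local minimum; R''(0) = -24 < 0 ⇒ local maximum; R''(3) = 42 > 0 ⇒ local minimum.
Thus R has its smallest local minimum at w = -4, with value -308/3.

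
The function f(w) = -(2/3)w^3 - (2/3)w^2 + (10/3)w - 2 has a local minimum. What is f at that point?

-512/81

f'(w) = -2w^2 - (4/3)w + 10/3. Setting f'(w) = 0 gives w ∈ {-5/3, 1}.
f''(w) = -4w - 4/3. f''(-5/3) = 16/3 > 0 ⇒ local minimum; f''(1) = -16/3 < 0 ⇒ local maximum.
Thus f has its local minimum at w = -5/3, with value -512/81.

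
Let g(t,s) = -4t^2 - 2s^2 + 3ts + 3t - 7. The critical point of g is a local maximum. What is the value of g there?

∂g/∂t = -8t + 3s + 3 = 0 and ∂g/∂s = 3t - 4s = 0, so (t, s) = (12/23, 9/23).
The Hessian has g_{tt} = -8, g_{ss} = -4, g_{ts} = 3, giving D = 23 > 0 with g_{tt} < 0, so the point is a local maximum.
g(12/23, 9/23) = -143/23.

-143/23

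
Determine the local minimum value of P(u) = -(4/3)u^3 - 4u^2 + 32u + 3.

P'(u) = -4u^2 - 8u + 32. Setting P'(u) = 0 gives u ∈ {-4, 2}.
Since P''(u) = -8u - 8, we get P''(-4) = 24 > 0 ⇒ local minimum; P''(2) = -24 < 0 ⇒ local maximum.
So the local minimum value is P(-4) = -311/3.

-311/3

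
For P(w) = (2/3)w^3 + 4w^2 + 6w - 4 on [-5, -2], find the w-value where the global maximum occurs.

P'(w) = 2w^2 + 8w + 6, whose only zero in [-5, -2] is w = -3.
Compare values at every candidate in [-5, -2]: P(-5) = -52/3; P(-3) = -4; P(-2) = -16/3.
The maximum over the interval is -4, attained at w = -3.

-3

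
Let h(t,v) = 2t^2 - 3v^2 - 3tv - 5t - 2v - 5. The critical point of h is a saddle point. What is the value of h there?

-202/33

∂h/∂t = 4t - 3v - 5 = 0 and ∂h/∂v = -3t - 6v - 2 = 0, so (t, v) = (8/11, -23/33).
The Hessian has h_{tt} = 4, h_{vv} = -6, h_{tv} = -3, giving D = -33 < 0, so the point is a saddle point.
h(8/11, -23/33) = -202/33.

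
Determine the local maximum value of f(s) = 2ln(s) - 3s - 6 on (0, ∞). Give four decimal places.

f'(s) = 2/s − 3 = 0 gives s = 2/3.
f''(s) = -2/s², which is negative for s > 0, so this is a local maximum.
f(2/3) = 2·ln(2/3) - 2 - 6 ≈ -8.8109.

-8.8109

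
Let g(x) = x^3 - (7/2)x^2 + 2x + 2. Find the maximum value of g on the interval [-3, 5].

g'(x) = 3x^2 - 7x + 2, which vanishes at x = 1/3 and x = 2.
Evaluating at the critical points and endpoints: g(-3) = -125/2; g(1/3) = 125/54; g(2) = 0; g(5) = 99/2.
The maximum over the interval is 99/2, attained at x = 5.

99/2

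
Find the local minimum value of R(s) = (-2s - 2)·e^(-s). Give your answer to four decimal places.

By the product rule, R'(s) = (2s)·e^(-s). Since e^(-s) > 0, the only critical point is s = 0.
R''(0) has the same sign as 2 > 0, so this is a local minimum.
R(0) = (-2)·e^(0) ≈ -2.0000.

-2.0000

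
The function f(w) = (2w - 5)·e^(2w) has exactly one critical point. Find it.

2

Differentiating with the product rule gives f'(w) = (4w - 8)·e^(2w). Since e^(2w) > 0, the only critical point is w = 2.
f''(2) has the same sign as 4 > 0, so this is a local minimum.
f(2) = (-1)·e^(4) ≈ -54.5982.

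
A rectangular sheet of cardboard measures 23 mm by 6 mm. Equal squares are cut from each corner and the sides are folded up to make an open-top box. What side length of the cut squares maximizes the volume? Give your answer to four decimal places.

1.3893

With cut size x, the volume is V(x) = x(23 − 2x)(6 − 2x) for 0 < x < 3.
V'(x) = 12x^2 − 116x + 138. Setting V'(x) = 0 gives x ≈ 1.3893 (the root in (0, 3)).
V''(x) = 24x − 116 is negative there, so this is the maximum; V ≈ 90.5007.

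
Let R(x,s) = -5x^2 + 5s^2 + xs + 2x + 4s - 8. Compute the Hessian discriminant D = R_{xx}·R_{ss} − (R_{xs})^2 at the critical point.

-101

∂R/∂x = -10x + s + 2 = 0 and ∂R/∂s = x + 10s + 4 = 0, so (x, s) = (16/101, -42/101).
The Hessian has R_{xx} = -10, R_{ss} = 10, R_{xs} = 1, giving D = -101 < 0, so the point is a saddle point.
D = (-10)·(10) − (1)^2 = -101.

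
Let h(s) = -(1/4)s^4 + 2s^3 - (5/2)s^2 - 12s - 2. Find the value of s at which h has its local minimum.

h'(s) = -s^3 + 6s^2 - 5s - 12 = 0 at s = -1, 3, 4.
h''(s) = -3s^2 + 12s - 5. h''(-1) = -20 < 0 ⇒ local maximum; h''(3) = 4 > 0 ⇒ local minimum; h''(4) = -5 < 0 ⇒ local maximum.
The local minimum is h(3) = -107/4.

3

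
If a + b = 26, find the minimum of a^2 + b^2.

338

With a + b = 26, a^2 + b^2 = a^2 + (26 − a)^2.
The derivative 2a − 2(26 − a) = 4a − 52 vanishes at a = 13; second derivative 4 > 0, a minimum.
The minimum is 2·(13)^2 = 338.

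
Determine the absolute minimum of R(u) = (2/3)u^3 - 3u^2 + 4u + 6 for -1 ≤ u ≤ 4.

Differentiating, R'(u) = 2u^2 - 6u + 4; which vanishes at u = 1 and u = 2.
Evaluating at the critical points and endpoints: R(-1) = -5/3,  R(1) = 23/3,  R(2) = 22/3,  R(4) = 50/3.
Hence the absolute minimum is -5/3 at u = -1.

-5/3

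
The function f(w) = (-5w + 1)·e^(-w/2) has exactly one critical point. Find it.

f'(w) = (-5)·e^(-w/2) + (-5w + 1)·(-1/2)·e^(-w/2) = ((5/2)w - 11/2)·e^(-w/2). Since e^(-w/2) > 0, the only critical point is w = 11/5.
f''(11/5) has the same sign as 5/2 > 0, so this is a local minimum.
f(11/5) = (-10)·e^(-11/10) ≈ -3.3287.

11/5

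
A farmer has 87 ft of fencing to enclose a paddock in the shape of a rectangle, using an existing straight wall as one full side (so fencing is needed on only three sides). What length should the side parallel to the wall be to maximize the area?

Let the sides perpendicular to the wall have length x and the parallel side y, so 2x + y = 87 and the area is A = xy = x(87 − 2x).
A'(x) = 87 − 4x = 0 gives x = 87/4, and A''(x) = −4 < 0 confirms a maximum.
Then y = 87 − 2·87/4 = 87/2 and A = 7569/8.

87/2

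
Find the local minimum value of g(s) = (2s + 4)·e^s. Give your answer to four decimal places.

-0.0996

Differentiating with the product rule gives g'(s) = (2s + 6)·e^s. Since e^s > 0, the only critical point is s = -3.
g''(-3) has the same sign as 2 > 0, so this is a local minimum.
g(-3) = (-2)·e^(-3) ≈ -0.0996.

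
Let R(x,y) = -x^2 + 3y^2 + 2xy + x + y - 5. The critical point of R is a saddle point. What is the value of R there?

∂R/∂x = -2x + 2y + 1 = 0 and ∂R/∂y = 2x + 6y + 1 = 0, so (x, y) = (1/4, -1/4).
The Hessian has R_{xx} = -2, R_{yy} = 6, R_{xy} = 2, giving D = -16 < 0, so the point is a saddle point.
R(1/4, -1/4) = -5.

-5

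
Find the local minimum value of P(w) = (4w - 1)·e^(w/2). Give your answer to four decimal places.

-3.3349

Differentiating with the product rule gives P'(w) = (2w + 7/2)·e^(w/2). Since e^(w/2) > 0, the only critical point is w = -7/4.
P''(-7/4) has the same sign as 2 > 0, so this is a local minimum.
P(-7/4) = (-8)·e^(-7/8) ≈ -3.3349.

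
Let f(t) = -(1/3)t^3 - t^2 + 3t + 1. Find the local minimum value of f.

Critical points: f'(t) = -t^2 - 2t + 3 vanishes at t = -3, 1.
Second-derivative test with f''(t) = -2t - 2: f''(-3) = 4 > 0 ⇒ local minimum; f''(1) = -4 < 0 ⇒ local maximum.
The local minimum is f(-3) = -8.

-8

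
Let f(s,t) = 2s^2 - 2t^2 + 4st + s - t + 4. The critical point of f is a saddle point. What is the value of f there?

∂f/∂s = 4s + 4t + 1 = 0 and ∂f/∂t = 4s - 4t - 1 = 0, so (s, t) = (0, -1/4).
The Hessian has f_{ss} = 4, f_{tt} = -4, f_{st} = 4, giving D = -32 < 0, so the point is a saddle point.
f(0, -1/4) = 33/8.

33/8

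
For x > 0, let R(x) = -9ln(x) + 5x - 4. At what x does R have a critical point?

R'(x) = -9/x + 5 = 0 gives x = 9/5.
R''(x) = 9/x², which is positive for x > 0, so this is a local minimum.
R(9/5) = -9·ln(9/5) + 9 - 4 ≈ -0.2901.

9/5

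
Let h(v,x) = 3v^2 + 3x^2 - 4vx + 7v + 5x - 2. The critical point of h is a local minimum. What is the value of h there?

-201/10

∂h/∂v = 6v - 4x + 7 = 0 and ∂h/∂x = -4v + 6x + 5 = 0, so (v, x) = (-31/10, -29/10).
The Hessian has h_{vv} = 6, h_{xx} = 6, h_{vx} = -4, giving D = 20 > 0 with h_{vv} > 0, so the point is a local minimum.
h(-31/10, -29/10) = -201/10.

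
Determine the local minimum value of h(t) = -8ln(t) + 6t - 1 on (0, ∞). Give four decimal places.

h'(t) = -8/t + 6 = 0 gives t = 4/3.
h''(t) = 8/t², which is positive for t > 0, so this is a local minimum.
h(4/3) = -8·ln(4/3) + 8 - 1 ≈ 4.6985.

4.6985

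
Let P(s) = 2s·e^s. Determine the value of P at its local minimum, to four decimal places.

-0.7358

P'(s) = 2·e^s + (2s)·1·e^s = (2s + 2)·e^s. Since e^s > 0, the only critical point is s = -1.
P''(-1) has the same sign as 2 > 0, so this is a local minimum.
P(-1) = (-2)·e^(-1) ≈ -0.7358.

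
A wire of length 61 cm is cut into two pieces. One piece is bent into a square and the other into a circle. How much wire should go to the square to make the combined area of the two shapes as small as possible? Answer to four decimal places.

Let x be the length used for the square. Square side x/4; circle radius (61−x)/(2π).
A(x) = (x/4)² + π·((61−x)/(2π))² = x²/16 + (61−x)²/(4π) for 0 ≤ x ≤ 61. A'(x) = x/8 − (61−x)/(2π) = 0 gives x = 4·61/(π+4) ≈ 34.1660.
A'' = 1/8 + 1/(2π) > 0, so this gives the minimum combined area; x ≈ 34.1660 cm to the square.

34.1660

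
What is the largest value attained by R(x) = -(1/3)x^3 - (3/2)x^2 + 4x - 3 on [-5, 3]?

Differentiating, R'(x) = -x^2 - 3x + 4; which vanishes at x = -4 and x = 1.
Evaluating at the critical points and endpoints: R(-5) = -113/6; R(-4) = -65/3; R(1) = -5/6; R(3) = -27/2.
Hence the absolute maximum is -5/6 at x = 1.

-5/6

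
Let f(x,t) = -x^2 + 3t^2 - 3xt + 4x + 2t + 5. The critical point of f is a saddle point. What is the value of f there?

∂f/∂x = -2x - 3t + 4 = 0 and ∂f/∂t = -3x + 6t + 2 = 0, so (x, t) = (10/7, 8/21).
The Hessian has f_{xx} = -2, f_{tt} = 6, f_{xt} = -3, giving D = -21 < 0, so the point is a saddle point.
f(10/7, 8/21) = 173/21.

173/21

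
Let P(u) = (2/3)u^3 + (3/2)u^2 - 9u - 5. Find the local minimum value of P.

P'(u) = 2u^2 + 3u - 9. Setting P'(u) = 0 gives u ∈ {-3, 3/2}.
P''(u) = 4u + 3. P''(-3) = -9 < 0 ⇒ local maximum; P''(3/2) = 9 > 0 ⇒ local minimum.
So the local minimum value is P(3/2) = -103/8.

-103/8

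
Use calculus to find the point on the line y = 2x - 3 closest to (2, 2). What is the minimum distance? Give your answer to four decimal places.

0.4472

Minimize D(x)^2 = (x - 2)^2 + (2x - 5)^2.
d/dx[D^2] = 2(x - 2) + 2·2·(2x - 5) = 0 ⇒ x = 12/5.
Then y = 9/5 and the distance is √(1/5) ≈ 0.4472.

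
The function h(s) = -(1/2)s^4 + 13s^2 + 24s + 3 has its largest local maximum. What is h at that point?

h'(s) = -2s^3 + 26s + 24. Setting h'(s) = 0 gives s ∈ {-3, -1, 4}.
h''(s) = -6s^2 + 26. h''(-3) = -28 < 0 ⇒ local maximum; h''(-1) = 20 > 0 ⇒ local minimum; h''(4) = -70 < 0 ⇒ local maximum.
So the largest local maximum value is h(4) = 179.

179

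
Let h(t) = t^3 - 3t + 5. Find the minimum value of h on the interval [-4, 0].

-47

h'(t) = 3t^2 - 3, whose only zero in [-4, 0] is t = -1.
Candidates: h(-4) = -47, h(-1) = 7, h(0) = 5.
So the minimum is h(-4) = -47.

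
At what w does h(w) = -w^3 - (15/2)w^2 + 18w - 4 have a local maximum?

1

Critical points: h'(w) = -3w^2 - 15w + 18 vanishes at w = -6, 1.
Since h''(w) = -6w - 15, we get h''(-6) = 21 > 0 ⇒ local minimum; h''(1) = -21 < 0 ⇒ local maximum.
The local maximum is h(1) = 11/2.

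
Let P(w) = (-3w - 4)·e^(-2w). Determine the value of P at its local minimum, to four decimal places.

-7.9417

Differentiating with the product rule gives P'(w) = (6w + 5)·e^(-2w). Since e^(-2w) > 0, the only critical point is w = -5/6.
P''(-5/6) has the same sign as 6 > 0, so this is a local minimum.
P(-5/6) = (-3/2)·e^(5/3) ≈ -7.9417.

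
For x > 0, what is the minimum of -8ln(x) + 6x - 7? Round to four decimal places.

g'(x) = -8/x + 6 = 0 gives x = 4/3.
g''(x) = 8/x², which is positive for x > 0, so this is a local minimum.
g(4/3) = -8·ln(4/3) + 8 - 7 ≈ -1.3015.

-1.3015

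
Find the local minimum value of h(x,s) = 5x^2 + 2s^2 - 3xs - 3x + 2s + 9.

259/31

∂h/∂x = 10x - 3s - 3 = 0 and ∂h/∂s = -3x + 4s + 2 = 0, so (x, s) = (6/31, -11/31).
The Hessian has h_{xx} = 10, h_{ss} = 4, h_{xs} = -3, giving D = 31 > 0 with h_{xx} > 0, so the point is a local minimum.
h(6/31, -11/31) = 259/31.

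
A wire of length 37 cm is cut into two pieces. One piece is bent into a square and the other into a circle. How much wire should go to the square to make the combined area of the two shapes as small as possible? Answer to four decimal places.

20.7237

Let x be the length used for the square. Square side x/4; circle radius (37−x)/(2π).
A(x) = (x/4)² + π·((37−x)/(2π))² = x²/16 + (37−x)²/(4π) for 0 ≤ x ≤ 37. A'(x) = x/8 − (37−x)/(2π) = 0 gives x = 4·37/(π+4) ≈ 20.7237.
A'' = 1/8 + 1/(2π) > 0, so this gives the minimum combined area; x ≈ 20.7237 cm to the square.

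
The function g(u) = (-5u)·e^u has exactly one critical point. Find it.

-1

Differentiating with the product rule gives g'(u) = (-5u - 5)·e^u. Since e^u > 0, the only critical point is u = -1.
g''(-1) has the same sign as -5 < 0, so this is a local maximum.
g(-1) = (5)·e^(-1) ≈ 1.8394.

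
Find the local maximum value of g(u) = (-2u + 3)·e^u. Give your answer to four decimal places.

3.2974

Differentiating with the product rule gives g'(u) = (-2u + 1)·e^u. Since e^u > 0, the only critical point is u = 1/2.
g''(1/2) has the same sign as -2 < 0, so this is a local maximum.
g(1/2) = (2)·e^(1/2) ≈ 3.2974.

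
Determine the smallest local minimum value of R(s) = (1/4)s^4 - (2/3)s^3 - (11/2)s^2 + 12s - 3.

-201/4

R'(s) = s^3 - 2s^2 - 11s + 12 = 0 at s = -3, 1, 4.
R''(s) = 3s^2 - 4s - 11. R''(-3) = 28 > 0 ⇒ local minimum; R''(1) = -12 < 0 ⇒ local maximum; R''(4) = 21 > 0 ⇒ local minimum.
So the smallest local minimum value is R(-3) = -201/4.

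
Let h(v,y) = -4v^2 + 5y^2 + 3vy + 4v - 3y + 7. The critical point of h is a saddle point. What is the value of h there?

∂h/∂v = -8v + 3y + 4 = 0 and ∂h/∂y = 3v + 10y - 3 = 0, so (v, y) = (49/89, 12/89).
The Hessian has h_{vv} = -8, h_{yy} = 10, h_{vy} = 3, giving D = -89 < 0, so the point is a saddle point.
h(49/89, 12/89) = 703/89.

703/89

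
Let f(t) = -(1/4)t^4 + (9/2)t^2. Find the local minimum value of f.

Critical points: f'(t) = -t^3 + 9t vanishes at t = -3, 0, 3.
Second-derivative test with f''(t) = -3t^2 + 9: f''(-3) = -18 < 0 ⇒ local maximum; f''(0) = 9 > 0 ⇒ local minimum; f''(3) = -18 < 0 ⇒ local maximum.
The local minimum is f(0) = 0.

0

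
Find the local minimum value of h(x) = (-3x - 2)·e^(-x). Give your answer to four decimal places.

Differentiating with the product rule gives h'(x) = (3x - 1)·e^(-x). Since e^(-x) > 0, the only critical point is x = 1/3.
h''(1/3) has the same sign as 3 > 0, so this is a local minimum.
h(1/3) = (-3)·e^(-1/3) ≈ -2.1496.

-2.1496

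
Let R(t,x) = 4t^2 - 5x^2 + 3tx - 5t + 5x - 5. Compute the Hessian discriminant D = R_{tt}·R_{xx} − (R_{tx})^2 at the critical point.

-89

∂R/∂t = 8t + 3x - 5 = 0 and ∂R/∂x = 3t - 10x + 5 = 0, so (t, x) = (35/89, 55/89).
The Hessian has R_{tt} = 8, R_{xx} = -10, R_{tx} = 3, giving D = -89 < 0, so the point is a saddle point.
D = (8)·(-10) − (3)^2 = -89.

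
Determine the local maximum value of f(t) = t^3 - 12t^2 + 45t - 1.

f'(t) = 3t^2 - 24t + 45 = 0 at t = 3, 5.
Second-derivative test with f''(t) = 6t - 24: f''(3) = -6 < 0 ⇒ local maximum; f''(5) = 6 > 0 ⇒ local minimum.
Thus f has its local maximum at t = 3, with value 53.

53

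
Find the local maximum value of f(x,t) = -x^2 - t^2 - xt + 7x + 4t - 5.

∂f/∂x = -2x - t + 7 = 0 and ∂f/∂t = -x - 2t + 4 = 0, so (x, t) = (10/3, 1/3).
The Hessian has f_{xx} = -2, f_{tt} = -2, f_{xt} = -1, giving D = 3 > 0 with f_{xx} < 0, so the point is a local maximum.
f(10/3, 1/3) = 22/3.

22/3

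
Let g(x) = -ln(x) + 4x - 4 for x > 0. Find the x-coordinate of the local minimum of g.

g'(x) = -1/x + 4 = 0 gives x = 1/4.
g''(x) = 1/x², which is positive for x > 0, so this is a local minimum.
g(1/4) = -1·ln(1/4) + 1 - 4 ≈ -1.6137.

1/4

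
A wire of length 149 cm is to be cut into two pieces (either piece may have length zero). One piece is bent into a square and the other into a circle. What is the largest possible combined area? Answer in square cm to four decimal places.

Let x be the length used for the square. Square side x/4; circle radius (149−x)/(2π).
A(x) = (x/4)² + π·((149−x)/(2π))² = x²/16 + (149−x)²/(4π) for 0 ≤ x ≤ 149. A'(x) = x/8 − (149−x)/(2π) = 0 gives x = 4·149/(π+4) ≈ 83.4548.
A'' > 0, so the interior critical point is a minimum; the maximum is at an endpoint. A(0) = 1766.6994 and A(149) = 1387.5625, so the largest area is 1766.6994.

1766.6994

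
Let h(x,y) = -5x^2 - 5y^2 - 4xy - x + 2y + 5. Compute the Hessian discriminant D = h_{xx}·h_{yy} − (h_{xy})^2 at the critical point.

∂h/∂x = -10x - 4y - 1 = 0 and ∂h/∂y = -4x - 10y + 2 = 0, so (x, y) = (-3/14, 2/7).
The Hessian has h_{xx} = -10, h_{yy} = -10, h_{xy} = -4, giving D = 84 > 0 with h_{xx} < 0, so the point is a local maximum.
D = (-10)·(-10) − (-4)^2 = 84.

84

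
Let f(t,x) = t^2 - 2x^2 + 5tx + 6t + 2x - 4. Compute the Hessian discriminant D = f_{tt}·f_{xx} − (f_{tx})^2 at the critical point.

∂f/∂t = 2t + 5x + 6 = 0 and ∂f/∂x = 5t - 4x + 2 = 0, so (t, x) = (-34/33, -26/33).
The Hessian has f_{tt} = 2, f_{xx} = -4, f_{tx} = 5, giving D = -33 < 0, so the point is a saddle point.
D = (2)·(-4) − (5)^2 = -33.

-33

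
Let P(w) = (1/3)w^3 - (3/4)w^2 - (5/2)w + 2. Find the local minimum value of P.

-179/48

Critical points: P'(w) = w^2 - (3/2)w - 5/2 vanishes at w = -1, 5/2.
Since P''(w) = 2w - 3/2, we get P''(-1) = -7/2 < 0 ⇒ local maximum; P''(5/2) = 7/2 > 0 ⇒ local minimum.
So the local minimum value is P(5/2) = -179/48.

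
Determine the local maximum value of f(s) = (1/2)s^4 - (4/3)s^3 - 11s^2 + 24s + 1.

f'(s) = 2s^3 - 4s^2 - 22s + 24 = 0 at s = -3, 1, 4.
Since f''(s) = 6s^2 - 8s - 22, we get f''(-3) = 56 > 0 ⇒ local minimum; f''(1) = -24 < 0 ⇒ local maximum; f''(4) = 42 > 0 ⇒ local minimum.
The local maximum is f(1) = 79/6.

79/6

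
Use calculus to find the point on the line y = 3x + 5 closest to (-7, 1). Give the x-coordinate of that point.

-19/10

Minimize D(x)^2 = (x + 7)^2 + (3x + 4)^2.
d/dx[D^2] = 2(x + 7) + 2·3·(3x + 4) = 0 ⇒ x = -19/10.
Then y = -7/10 and the distance is √(289/10) ≈ 5.3759.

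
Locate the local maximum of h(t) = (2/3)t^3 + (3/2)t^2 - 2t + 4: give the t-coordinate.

h'(t) = 2t^2 + 3t - 2 = 0 at t = -2, 1/2.
h''(t) = 4t + 3. h''(-2) = -5 < 0 ⇒ local maximum; h''(1/2) = 5 > 0 ⇒ local minimum.
The local maximum is h(-2) = 26/3.

-2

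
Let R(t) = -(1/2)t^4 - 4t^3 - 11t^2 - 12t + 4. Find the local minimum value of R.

R'(t) = -2t^3 - 12t^2 - 22t - 12 = 0 at t = -3, -2, -1.
Second-derivative test with R''(t) = -6t^2 - 24t - 22: R''(-3) = -4 < 0 ⇒ local maximum; R''(-2) = 2 > 0 ⇒ local minimum; R''(-1) = -4 < 0 ⇒ local maximum.
Thus R has its local minimum at t = -2, with value 8.

8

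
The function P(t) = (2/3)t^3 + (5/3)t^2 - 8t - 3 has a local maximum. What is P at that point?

18

Critical points: P'(t) = 2t^2 + (10/3)t - 8 vanishes at t = -3, 4/3.
Second-derivative test with P''(t) = 4t + 10/3: P''(-3) = -26/3 < 0 ⇒ local maximum; P''(4/3) = 26/3 > 0 ⇒ local minimum.
So the local maximum value is P(-3) = 18.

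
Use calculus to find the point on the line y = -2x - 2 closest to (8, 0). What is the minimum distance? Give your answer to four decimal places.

Minimize D(x)^2 = (x - 8)^2 + (-2x - 2)^2.
d/dx[D^2] = 2(x - 8) + 2·(-2)·(-2x - 2) = 0 ⇒ x = 4/5.
Then y = -18/5 and the distance is √(324/5) ≈ 8.0498.

8.0498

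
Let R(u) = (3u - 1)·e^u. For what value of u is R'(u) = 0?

-2/3

Differentiating with the product rule gives R'(u) = (3u + 2)·e^u. Since e^u > 0, the only critical point is u = -2/3.
R''(-2/3) has the same sign as 3 > 0, so this is a local minimum.
R(-2/3) = (-3)·e^(-2/3) ≈ -1.5403.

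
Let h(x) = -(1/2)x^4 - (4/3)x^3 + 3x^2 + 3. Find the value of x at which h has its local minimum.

h'(x) = -2x^3 - 4x^2 + 6x = 0 at x = -3, 0, 1.
Second-derivative test with h''(x) = -6x^2 - 8x + 6: h''(-3) = -24 < 0 ⇒ local maximum; h''(0) = 6 > 0 ⇒ local minimum; h''(1) = -8 < 0 ⇒ local maximum.
Thus h has its local minimum at x = 0, with value 3.

0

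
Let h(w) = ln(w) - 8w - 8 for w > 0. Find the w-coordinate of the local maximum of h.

1/8

h'(w) = 1/w − 8 = 0 gives w = 1/8.
h''(w) = -1/w², which is negative for w > 0, so this is a local maximum.
h(1/8) = 1·ln(1/8) - 1 - 8 ≈ -11.0794.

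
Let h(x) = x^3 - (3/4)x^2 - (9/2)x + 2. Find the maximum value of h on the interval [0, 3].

35/4

Differentiating, h'(x) = 3x^2 - (3/2)x - 9/2; whose only zero in [0, 3] is x = 3/2.
Evaluating at the critical points and endpoints: h(0) = 2,  h(3/2) = -49/16,  h(3) = 35/4.
So the maximum is h(3) = 35/4.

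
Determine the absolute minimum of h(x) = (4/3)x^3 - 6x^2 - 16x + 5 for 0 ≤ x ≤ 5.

-209/3

The derivative is 4x^2 - 12x - 16, whose only zero in [0, 5] is x = 4.
Candidates: h(0) = 5, h(4) = -209/3, h(5) = -175/3.
So the minimum is h(4) = -209/3.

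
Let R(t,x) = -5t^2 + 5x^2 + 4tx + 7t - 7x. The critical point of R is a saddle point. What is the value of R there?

∂R/∂t = -10t + 4x + 7 = 0 and ∂R/∂x = 4t + 10x - 7 = 0, so (t, x) = (49/58, 21/58).
The Hessian has R_{tt} = -10, R_{xx} = 10, R_{tx} = 4, giving D = -116 < 0, so the point is a saddle point.
R(49/58, 21/58) = 49/29.

49/29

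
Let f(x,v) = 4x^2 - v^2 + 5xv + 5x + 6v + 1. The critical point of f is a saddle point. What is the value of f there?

∂f/∂x = 8x + 5v + 5 = 0 and ∂f/∂v = 5x - 2v + 6 = 0, so (x, v) = (-40/41, 23/41).
The Hessian has f_{xx} = 8, f_{vv} = -2, f_{xv} = 5, giving D = -41 < 0, so the point is a saddle point.
f(-40/41, 23/41) = 10/41.

10/41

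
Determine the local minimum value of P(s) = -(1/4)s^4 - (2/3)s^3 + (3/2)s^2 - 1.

-1

P'(s) = -s^3 - 2s^2 + 3s. Setting P'(s) = 0 gives s ∈ {-3, 0, 1}.
P''(s) = -3s^2 - 4s + 3. P''(-3) = -12 < 0 ⇒ local maximum; P''(0) = 3 > 0 ⇒ local minimum; P''(1) = -4 < 0 ⇒ local maximum.
The local minimum is P(0) = -1.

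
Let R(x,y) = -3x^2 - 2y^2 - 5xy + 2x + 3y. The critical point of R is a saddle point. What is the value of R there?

-5

∂R/∂x = -6x - 5y + 2 = 0 and ∂R/∂y = -5x - 4y + 3 = 0, so (x, y) = (7, -8).
The Hessian has R_{xx} = -6, R_{yy} = -4, R_{xy} = -5, giving D = -1 < 0, so the point is a saddle point.
R(7, -8) = -5.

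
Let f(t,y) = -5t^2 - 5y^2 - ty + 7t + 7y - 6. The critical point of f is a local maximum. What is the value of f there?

-17/11

∂f/∂t = -10t - y + 7 = 0 and ∂f/∂y = -t - 10y + 7 = 0, so (t, y) = (7/11, 7/11).
The Hessian has f_{tt} = -10, f_{yy} = -10, f_{ty} = -1, giving D = 99 > 0 with f_{tt} < 0, so the point is a local maximum.
f(7/11, 7/11) = -17/11.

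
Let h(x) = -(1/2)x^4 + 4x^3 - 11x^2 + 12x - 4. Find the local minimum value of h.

0

h'(x) = -2x^3 + 12x^2 - 22x + 12. Setting h'(x) = 0 gives x ∈ {1, 2, 3}.
Second-derivative test with h''(x) = -6x^2 + 24x - 22: h''(1) = -4 < 0 ⇒ local maximum; h''(2) = 2 > 0 ⇒ local minimum; h''(3) = -4 < 0 ⇒ local maximum.
Thus h has its local minimum at x = 2, with value 0.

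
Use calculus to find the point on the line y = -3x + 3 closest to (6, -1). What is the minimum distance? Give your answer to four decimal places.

4.4272

Minimize D(x)^2 = (x - 6)^2 + (-3x + 4)^2.
d/dx[D^2] = 2(x - 6) + 2·(-3)·(-3x + 4) = 0 ⇒ x = 9/5.
Then y = -12/5 and the distance is √(98/5) ≈ 4.4272.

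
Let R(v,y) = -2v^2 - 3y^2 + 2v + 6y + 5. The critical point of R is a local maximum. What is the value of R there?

17/2

∂R/∂v = -4v + 2 = 0 and ∂R/∂y = -6y + 6 = 0, so (v, y) = (1/2, 1).
The Hessian has R_{vv} = -4, R_{yy} = -6, R_{vy} = 0, giving D = 24 > 0 with R_{vv} < 0, so the point is a local maximum.
R(1/2, 1) = 17/2.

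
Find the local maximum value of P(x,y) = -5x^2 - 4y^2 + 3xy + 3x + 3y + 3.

∂P/∂x = -10x + 3y + 3 = 0 and ∂P/∂y = 3x - 8y + 3 = 0, so (x, y) = (33/71, 39/71).
The Hessian has P_{xx} = -10, P_{yy} = -8, P_{xy} = 3, giving D = 71 > 0 with P_{xx} < 0, so the point is a local maximum.
P(33/71, 39/71) = 321/71.

321/71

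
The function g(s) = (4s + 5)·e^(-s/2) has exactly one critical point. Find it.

By the product rule, g'(s) = (-2s + 3/2)·e^(-s/2). Since e^(-s/2) > 0, the only critical point is s = 3/4.
g''(3/4) has the same sign as -2 < 0, so this is a local maximum.
g(3/4) = (8)·e^(-3/8) ≈ 5.4983.

3/4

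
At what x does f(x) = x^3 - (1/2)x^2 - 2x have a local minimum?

1

Critical points: f'(x) = 3x^2 - x - 2 vanishes at x = -2/3, 1.
f''(x) = 6x - 1. f''(-2/3) = -5 < 0 ⇒ local maximum; f''(1) = 5 > 0 ⇒ local minimum.
Thus f has its local minimum at x = 1, with value -3/2.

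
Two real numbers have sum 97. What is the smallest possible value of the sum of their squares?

9409/2

With a + b = 97, a^2 + b^2 = a^2 + (97 − a)^2.
The derivative 2a − 2(97 − a) = 4a − 194 vanishes at a = 97/2; second derivative 4 > 0, a minimum.
The minimum is 2·(97/2)^2 = 9409/2.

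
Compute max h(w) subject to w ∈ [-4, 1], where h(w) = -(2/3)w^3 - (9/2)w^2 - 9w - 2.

14/3

h'(w) = -2w^2 - 9w - 9, which vanishes at w = -3 and w = -3/2.
Candidates: h(-4) = 14/3,  h(-3) = 5/2,  h(-3/2) = 29/8,  h(1) = -97/6.
The maximum over the interval is 14/3, attained at w = -4.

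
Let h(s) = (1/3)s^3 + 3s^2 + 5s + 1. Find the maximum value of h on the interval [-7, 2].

77/3

h'(s) = s^2 + 6s + 5, which vanishes at s = -5 and s = -1.
Candidates: h(-7) = -4/3, h(-5) = 28/3, h(-1) = -4/3, h(2) = 77/3.
The maximum over the interval is 77/3, attained at s = 2.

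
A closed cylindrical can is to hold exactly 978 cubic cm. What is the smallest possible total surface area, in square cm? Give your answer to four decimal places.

With radius r and height h, πr²h = 978 so h = 978/(πr²), and S(r) = 2πr² + 2πrh = 2πr² + 2·978/r.
S'(r) = 4πr − 2·978/r² = 0 ⇒ r³ = 978/(2π), so r ≈ 5.3792 and h = 2r ≈ 10.7584.
S''(r) = 4π + 4·978/r³ > 0, so this is the minimum; S ≈ 545.4318.

545.4318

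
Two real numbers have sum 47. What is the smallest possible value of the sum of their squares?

2209/2

With a + b = 47, a^2 + b^2 = a^2 + (47 − a)^2.
The derivative 2a − 2(47 − a) = 4a − 94 vanishes at a = 47/2; second derivative 4 > 0, a minimum.
The minimum is 2·(47/2)^2 = 2209/2.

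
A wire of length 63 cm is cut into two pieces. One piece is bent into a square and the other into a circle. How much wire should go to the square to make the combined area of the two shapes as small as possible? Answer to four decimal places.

35.2862

Let x be the length used for the square. Square side x/4; circle radius (63−x)/(2π).
A(x) = (x/4)² + π·((63−x)/(2π))² = x²/16 + (63−x)²/(4π) for 0 ≤ x ≤ 63. A'(x) = x/8 − (63−x)/(2π) = 0 gives x = 4·63/(π+4) ≈ 35.2862.
A'' = 1/8 + 1/(2π) > 0, so this gives the minimum combined area; x ≈ 35.2862 cm to the square.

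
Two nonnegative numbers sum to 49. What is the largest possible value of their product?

With x + y = 49, the product is P(x) = x(49 − x).
P'(x) = 49 − 2x = 0 gives x = 49/2; P'' = −2 < 0, so this is the maximum.
P = 49/2·49/2 = 2401/4.

2401/4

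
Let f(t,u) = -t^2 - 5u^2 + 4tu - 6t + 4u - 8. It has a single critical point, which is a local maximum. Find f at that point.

17

∂f/∂t = -2t + 4u - 6 = 0 and ∂f/∂u = 4t - 10u + 4 = 0, so (t, u) = (-11, -4).
The Hessian has f_{tt} = -2, f_{uu} = -10, f_{tu} = 4, giving D = 4 > 0 with f_{tt} < 0, so the point is a local maximum.
f(-11, -4) = 17.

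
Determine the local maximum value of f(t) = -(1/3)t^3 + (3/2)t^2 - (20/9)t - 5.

f'(t) = -t^2 + 3t - 20/9 = 0 at t = 4/3, 5/3.
f''(t) = -2t + 3. f''(4/3) = 1/3 > 0 ⇒ local minimum; f''(5/3) = -1/3 < 0 ⇒ local maximum.
Thus f has its local maximum at t = 5/3, with value -985/162.

-985/162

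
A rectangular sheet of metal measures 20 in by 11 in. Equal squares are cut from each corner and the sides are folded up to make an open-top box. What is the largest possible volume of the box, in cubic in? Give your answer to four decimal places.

226.7094

With cut size x, the volume is V(x) = x(20 − 2x)(11 − 2x) for 0 < x < 5.5.
V'(x) = 12x^2 − 124x + 220. Setting V'(x) = 0 gives x ≈ 2.2751 (the root in (0, 5.5)).
V''(x) = 24x − 124 is negative there, so this is the maximum; V ≈ 226.7094.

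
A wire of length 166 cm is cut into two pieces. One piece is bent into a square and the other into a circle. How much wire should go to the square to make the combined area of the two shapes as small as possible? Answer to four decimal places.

92.9765

Let x be the length used for the square. Square side x/4; circle radius (166−x)/(2π).
A(x) = (x/4)² + π·((166−x)/(2π))² = x²/16 + (166−x)²/(4π) for 0 ≤ x ≤ 166. A'(x) = x/8 − (166−x)/(2π) = 0 gives x = 4·166/(π+4) ≈ 92.9765.
A'' = 1/8 + 1/(2π) > 0, so this gives the minimum combined area; x ≈ 92.9765 cm to the square.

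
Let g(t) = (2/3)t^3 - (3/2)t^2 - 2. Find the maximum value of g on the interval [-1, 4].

50/3

g'(t) = 2t^2 - 3t, which vanishes at t = 0 and t = 3/2.
Compare values at every candidate in [-1, 4]: g(-1) = -25/6, g(0) = -2, g(3/2) = -25/8, g(4) = 50/3.
The maximum over the interval is 50/3, attained at t = 4.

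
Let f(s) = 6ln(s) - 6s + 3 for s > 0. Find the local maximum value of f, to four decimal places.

f'(s) = 6/s − 6 = 0 gives s = 1.
f''(s) = -6/s², which is negative for s > 0, so this is a local maximum.
f(1) = 6·ln(1) - 6 + 3 ≈ -3.0000.

-3.0000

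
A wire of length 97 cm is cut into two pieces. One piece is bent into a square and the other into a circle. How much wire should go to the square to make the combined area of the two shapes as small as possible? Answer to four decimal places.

54.3296

Let x be the length used for the square. Square side x/4; circle radius (97−x)/(2π).
A(x) = (x/4)² + π·((97−x)/(2π))² = x²/16 + (97−x)²/(4π) for 0 ≤ x ≤ 97. A'(x) = x/8 − (97−x)/(2π) = 0 gives x = 4·97/(π+4) ≈ 54.3296.
A'' = 1/8 + 1/(2π) > 0, so this gives the minimum combined area; x ≈ 54.3296 cm to the square.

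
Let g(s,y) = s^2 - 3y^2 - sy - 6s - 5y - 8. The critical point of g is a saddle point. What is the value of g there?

∂g/∂s = 2s - y - 6 = 0 and ∂g/∂y = -s - 6y - 5 = 0, so (s, y) = (31/13, -16/13).
The Hessian has g_{ss} = 2, g_{yy} = -6, g_{sy} = -1, giving D = -13 < 0, so the point is a saddle point.
g(31/13, -16/13) = -157/13.

-157/13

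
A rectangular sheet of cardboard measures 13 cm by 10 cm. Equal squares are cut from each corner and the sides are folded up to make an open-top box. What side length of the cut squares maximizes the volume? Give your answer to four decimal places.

1.8684

With cut size x, the volume is V(x) = x(13 − 2x)(10 − 2x) for 0 < x < 5.
V'(x) = 12x^2 − 92x + 130. Setting V'(x) = 0 gives x ≈ 1.8684 (the root in (0, 5)).
V''(x) = 24x − 92 is negative there, so this is the maximum; V ≈ 108.3995.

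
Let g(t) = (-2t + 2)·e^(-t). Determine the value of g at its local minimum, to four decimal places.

-0.2707

g'(t) = (-2)·e^(-t) + (-2t + 2)·(-1)·e^(-t) = (2t - 4)·e^(-t). Since e^(-t) > 0, the only critical point is t = 2.
g''(2) has the same sign as 2 > 0, so this is a local minimum.
g(2) = (-2)·e^(-2) ≈ -0.2707.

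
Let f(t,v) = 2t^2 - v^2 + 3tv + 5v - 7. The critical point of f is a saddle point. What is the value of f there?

∂f/∂t = 4t + 3v = 0 and ∂f/∂v = 3t - 2v + 5 = 0, so (t, v) = (-15/17, 20/17).
The Hessian has f_{tt} = 4, f_{vv} = -2, f_{tv} = 3, giving D = -17 < 0, so the point is a saddle point.
f(-15/17, 20/17) = -69/17.

-69/17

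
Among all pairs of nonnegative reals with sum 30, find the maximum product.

With x + y = 30, the product is P(x) = x(30 − x).
P'(x) = 30 − 2x = 0 gives x = 15; P'' = −2 < 0, so this is the maximum.
P = 15·15 = 225.

225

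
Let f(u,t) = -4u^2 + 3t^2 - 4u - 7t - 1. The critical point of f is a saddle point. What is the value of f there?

∂f/∂u = -8u - 4 = 0 and ∂f/∂t = 6t - 7 = 0, so (u, t) = (-1/2, 7/6).
The Hessian has f_{uu} = -8, f_{tt} = 6, f_{ut} = 0, giving D = -48 < 0, so the point is a saddle point.
f(-1/2, 7/6) = -49/12.

-49/12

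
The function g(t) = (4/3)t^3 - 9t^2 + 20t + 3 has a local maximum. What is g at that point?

53/3

g'(t) = 4t^2 - 18t + 20. Setting g'(t) = 0 gives t ∈ {2, 5/2}.
Since g''(t) = 8t - 18, we get g''(2) = -2 < 0 ⇒ local maximum; g''(5/2) = 2 > 0 ⇒ local minimum.
Thus g has its local maximum at t = 2, with value 53/3.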